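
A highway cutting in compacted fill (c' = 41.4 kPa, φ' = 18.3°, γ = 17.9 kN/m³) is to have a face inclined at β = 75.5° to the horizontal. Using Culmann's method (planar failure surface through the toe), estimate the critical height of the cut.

Culmann's analysis gives the critical failure plane at α_cr = (β + φ')/2 = (75.5 + 18.3)/2 = 46.9°, and the critical height
H_c = (4c'/γ) · sinβ cosφ' / [1 − cos(β − φ')]
    = (4·41.4/17.9) · sin75.5°·cos18.3° / [1 − cos(57.2°)]
    = 9.251 · 0.9681·0.9494 / [1 − 0.5417]
    = 9.251 · 0.9192 / 0.4583
    = 18.56 m

H_c = 18.56 m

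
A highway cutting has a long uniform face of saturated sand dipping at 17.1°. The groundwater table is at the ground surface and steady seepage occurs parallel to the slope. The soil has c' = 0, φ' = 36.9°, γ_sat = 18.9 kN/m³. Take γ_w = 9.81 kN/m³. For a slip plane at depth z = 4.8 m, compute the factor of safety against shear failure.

FS = 1.17

With seepage parallel to the slope and the water table at the surface, the effective normal stress on the slip plane uses the buoyant unit weight γ' = γ_sat − γ_w while the driving shear stress uses γ_sat:
FS = [c' + γ' z cos²β tanφ'] / [γ_sat z sinβ cosβ]
(For c' = 0 this reduces to FS = (γ'/γ_sat)·tanφ'/tanβ.)
γ' = 18.9 − 9.81 = 9.09 kN/m³
Numerator = 0.0 + 9.09·4.8·cos²17.1°·tan36.9° = 0.0 + 9.09·4.8·0.9135·0.7508 = 29.927 kPa
Denominator = 18.9·4.8·sin17.1°·cos17.1° = 18.9·4.8·0.2940·0.9558 = 25.496 kPa
FS = 29.927 / 25.496 = 1.174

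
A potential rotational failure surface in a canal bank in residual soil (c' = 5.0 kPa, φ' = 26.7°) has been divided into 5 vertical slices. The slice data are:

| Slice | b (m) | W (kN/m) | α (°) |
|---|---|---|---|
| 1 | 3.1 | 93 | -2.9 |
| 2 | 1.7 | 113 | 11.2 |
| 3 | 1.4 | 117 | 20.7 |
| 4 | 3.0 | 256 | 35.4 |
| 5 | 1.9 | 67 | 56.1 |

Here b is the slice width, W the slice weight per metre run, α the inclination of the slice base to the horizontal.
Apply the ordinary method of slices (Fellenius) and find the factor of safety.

Ordinary method of slices: FS = Σ[c'·Δl_i + (W_i cosα_i)·tanφ'] / Σ W_i sinα_i, with Δl_i = b_i / cosα_i.
Slice 1: Δl = 3.1/cos(-2.9°) = 3.104 m; N'_1 = 93·cos(-2.9°) = 92.9; c'Δl = 15.52; W sinα = -4.7
Slice 2: Δl = 1.7/cos11.2° = 1.733 m; N'_2 = 113·cos11.2° = 110.8; c'Δl = 8.67; W sinα = 21.9
Slice 3: Δl = 1.4/cos20.7° = 1.497 m; N'_3 = 117·cos20.7° = 109.4; c'Δl = 7.48; W sinα = 41.4
Slice 4: Δl = 3.0/cos35.4° = 3.680 m; N'_4 = 256·cos35.4° = 208.7; c'Δl = 18.40; W sinα = 148.3
Slice 5: Δl = 1.9/cos56.1° = 3.407 m; N'_5 = 67·cos56.1° = 37.4; c'Δl = 17.03; W sinα = 55.6
Σc'Δl = 67.1 kN/m; ΣN' = 559.2 kN/m; ΣW sinα = 262.5 kN/m
Resisting = 67.1 + 559.2·tan26.7° = 67.1 + 281.3 = 348.4 kN/m
FS = 348.4 / 262.5 = 1.327

FS = 1.33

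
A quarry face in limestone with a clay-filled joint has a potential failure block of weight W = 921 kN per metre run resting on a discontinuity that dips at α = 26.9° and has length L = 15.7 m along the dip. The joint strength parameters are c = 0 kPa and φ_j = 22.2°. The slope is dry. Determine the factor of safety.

FS = 0.80

Resolving the block weight along and normal to the plane and applying the Mohr–Coulomb strength on the joint:
N' = W cosα = 921·cos26.9° = 821.3 kN/m
Driving force T = W sinα = 921·sin26.9° = 416.7 kN/m
Resisting force R = c·L + N'·tanφ_j = 0·15.7 + 821.3·tan22.2° = 0.0 + 335.2 = 335.2 kN/m
FS = R / T = 335.2 / 416.7 = 0.804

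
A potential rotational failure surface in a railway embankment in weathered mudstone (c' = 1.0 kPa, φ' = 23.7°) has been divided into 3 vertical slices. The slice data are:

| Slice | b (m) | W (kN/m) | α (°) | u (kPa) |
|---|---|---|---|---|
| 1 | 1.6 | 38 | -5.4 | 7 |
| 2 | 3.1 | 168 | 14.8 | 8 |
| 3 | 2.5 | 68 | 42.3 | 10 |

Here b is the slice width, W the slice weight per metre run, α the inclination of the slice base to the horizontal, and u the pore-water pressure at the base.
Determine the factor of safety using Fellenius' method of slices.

FS = 1.02

Ordinary method of slices: FS = Σ[c'·Δl_i + (W_i cosα_i − u_i·Δl_i)·tanφ'] / Σ W_i sinα_i, with Δl_i = b_i / cosα_i.
Slice 1: Δl = 1.6/cos(-5.4°) = 1.607 m; N'_1 = 38·cos(-5.4°) − 7·1.607 = 26.6; c'Δl = 1.61; W sinα = -3.6
Slice 2: Δl = 3.1/cos14.8° = 3.206 m; N'_2 = 168·cos14.8° − 8·3.206 = 136.8; c'Δl = 3.21; W sinα = 42.9
Slice 3: Δl = 2.5/cos42.3° = 3.380 m; N'_3 = 68·cos42.3° − 10·3.380 = 16.5; c'Δl = 3.38; W sinα = 45.8
Σc'Δl = 8.2 kN/m; ΣN' = 179.9 kN/m; ΣW sinα = 85.1 kN/m
Resisting = 8.2 + 179.9·tan23.7° = 8.2 + 78.9 = 87.1 kN/m
FS = 87.1 / 85.1 = 1.024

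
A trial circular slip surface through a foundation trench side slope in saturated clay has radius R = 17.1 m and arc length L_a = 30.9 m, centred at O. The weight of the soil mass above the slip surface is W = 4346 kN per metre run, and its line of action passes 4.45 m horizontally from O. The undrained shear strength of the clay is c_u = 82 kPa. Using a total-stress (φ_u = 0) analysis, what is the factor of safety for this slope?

FS = 2.24

Taking moments about the centre O, the resisting moment is provided by the undrained shear strength acting along the arc:
M_R = c_u·L_a·R = 82·30.90·17.1 = 43328.0 kN·m/m
M_D = W·d = 4346·4.45 = 19339.7 kN·m/m
FS = M_R / M_D = 43328.0 / 19339.7 = 2.240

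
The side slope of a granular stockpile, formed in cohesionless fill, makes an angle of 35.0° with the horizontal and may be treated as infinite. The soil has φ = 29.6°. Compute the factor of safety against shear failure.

FS = 0.81

For a dry cohesionless infinite slope the factor of safety is FS = tanφ / tanβ.
FS = tan29.6° / tan35.0° = 0.5681 / 0.7002 = 0.811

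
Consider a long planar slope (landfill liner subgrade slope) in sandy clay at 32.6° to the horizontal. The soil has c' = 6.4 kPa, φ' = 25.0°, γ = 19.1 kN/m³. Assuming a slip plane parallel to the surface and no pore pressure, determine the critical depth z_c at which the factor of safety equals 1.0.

Setting FS = 1.00 in FS = [c' + γz cos²β tanφ'] / [γz sinβ cosβ] and solving for z:
z = c' / [γ cosβ (FS·sinβ − cosβ·tanφ')]
  = 6.4 / [19.1·cos32.6°·(1.00·sin32.6° − cos32.6°·tan25.0°)]
  = 6.4 / [19.1·0.8425·(1.00·0.5388 − 0.8425·0.4663)]
  = 6.4 / 2.3481 = 2.726 m

z_c = 2.73 m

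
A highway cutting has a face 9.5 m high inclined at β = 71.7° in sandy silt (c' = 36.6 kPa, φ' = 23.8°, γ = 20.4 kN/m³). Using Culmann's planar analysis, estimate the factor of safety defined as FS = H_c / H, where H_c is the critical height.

FS = 1.99

H_c = (4c'/γ) · sinβ cosφ' / [1 − cos(β − φ')]
    = (4·36.6/20.4) · sin71.7°·cos23.8° / [1 − cos47.9°]
    = 7.176 · 0.8687 / 0.3296 = 18.92 m
FS = H_c / H = 18.92 / 9.5 = 1.991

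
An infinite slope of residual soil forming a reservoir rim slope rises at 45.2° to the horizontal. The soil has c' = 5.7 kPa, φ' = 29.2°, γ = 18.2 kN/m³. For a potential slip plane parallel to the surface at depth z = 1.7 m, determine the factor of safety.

For an infinite slope with a slip plane parallel to the surface (no pore pressure): FS = [c' + γz cos²β tanφ'] / [γz sinβ cosβ].
γz = 18.2·1.7 = 30.94 kN/m²
Numerator = 5.7 + 30.94·cos²45.2°·tan29.2° = 5.7 + 30.94·0.4965·0.5589 = 14.286 kPa
Denominator = 30.94·sin45.2°·cos45.2° = 30.94·0.7096·0.7046 = 15.470 kPa
FS = 14.286 / 15.470 = 0.923

FS = 0.92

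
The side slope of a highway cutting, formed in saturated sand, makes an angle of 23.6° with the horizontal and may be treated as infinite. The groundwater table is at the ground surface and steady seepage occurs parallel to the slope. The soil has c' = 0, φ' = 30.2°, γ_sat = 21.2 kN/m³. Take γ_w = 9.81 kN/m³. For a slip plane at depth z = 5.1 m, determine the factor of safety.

With seepage parallel to the slope and the water table at the surface, the effective normal stress on the slip plane uses the buoyant unit weight γ' = γ_sat − γ_w while the driving shear stress uses γ_sat:
FS = [c' + γ' z cos²β tanφ'] / [γ_sat z sinβ cosβ]
(For c' = 0 this reduces to FS = (γ'/γ_sat)·tanφ'/tanβ.)
γ' = 21.2 − 9.81 = 11.39 kN/m³
Numerator = 0.0 + 11.39·5.1·cos²23.6°·tan30.2° = 0.0 + 11.39·5.1·0.8397·0.5820 = 28.390 kPa
Denominator = 21.2·5.1·sin23.6°·cos23.6° = 21.2·5.1·0.4003·0.9164 = 39.665 kPa
FS = 28.390 / 39.665 = 0.716

FS = 0.72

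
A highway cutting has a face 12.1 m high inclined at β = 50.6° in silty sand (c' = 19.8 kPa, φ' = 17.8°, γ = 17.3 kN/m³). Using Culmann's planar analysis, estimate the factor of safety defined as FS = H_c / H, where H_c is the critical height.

FS = 1.75

H_c = (4c'/γ) · sinβ cosφ' / [1 − cos(β − φ')]
    = (4·19.8/17.3) · sin50.6°·cos17.8° / [1 − cos32.8°]
    = 4.578 · 0.7357 / 0.1594 = 21.13 m
FS = H_c / H = 21.13 / 12.1 = 1.746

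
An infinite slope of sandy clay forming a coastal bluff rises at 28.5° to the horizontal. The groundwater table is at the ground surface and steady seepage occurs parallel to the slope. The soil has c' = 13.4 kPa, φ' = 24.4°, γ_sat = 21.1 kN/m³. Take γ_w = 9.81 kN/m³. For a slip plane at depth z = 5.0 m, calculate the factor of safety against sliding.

With seepage parallel to the slope and the water table at the surface, the effective normal stress on the slip plane uses the buoyant unit weight γ' = γ_sat − γ_w while the driving shear stress uses γ_sat:
FS = [c' + γ' z cos²β tanφ'] / [γ_sat z sinβ cosβ]
γ' = 21.1 − 9.81 = 11.29 kN/m³
Numerator = 13.4 + 11.29·5.0·cos²28.5°·tan24.4° = 13.4 + 11.29·5.0·0.7723·0.4536 = 33.177 kPa
Denominator = 21.1·5.0·sin28.5°·cos28.5° = 21.1·5.0·0.4772·0.8788 = 44.240 kPa
FS = 33.177 / 44.240 = 0.750

FS = 0.75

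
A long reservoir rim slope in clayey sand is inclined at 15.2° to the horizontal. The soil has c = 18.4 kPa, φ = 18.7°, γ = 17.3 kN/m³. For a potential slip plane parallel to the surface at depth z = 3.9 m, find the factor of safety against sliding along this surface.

For an infinite slope with a slip plane parallel to the surface (no pore pressure): FS = [c + γz cos²β tanφ] / [γz sinβ cosβ].
γz = 17.3·3.9 = 67.47 kN/m²
Numerator = 18.4 + 67.47·cos²15.2°·tan18.7° = 18.4 + 67.47·0.9313·0.3385 = 39.667 kPa
Denominator = 67.47·sin15.2°·cos15.2° = 67.47·0.2622·0.9650 = 17.071 kPa
FS = 39.667 / 17.071 = 2.324

FS = 2.32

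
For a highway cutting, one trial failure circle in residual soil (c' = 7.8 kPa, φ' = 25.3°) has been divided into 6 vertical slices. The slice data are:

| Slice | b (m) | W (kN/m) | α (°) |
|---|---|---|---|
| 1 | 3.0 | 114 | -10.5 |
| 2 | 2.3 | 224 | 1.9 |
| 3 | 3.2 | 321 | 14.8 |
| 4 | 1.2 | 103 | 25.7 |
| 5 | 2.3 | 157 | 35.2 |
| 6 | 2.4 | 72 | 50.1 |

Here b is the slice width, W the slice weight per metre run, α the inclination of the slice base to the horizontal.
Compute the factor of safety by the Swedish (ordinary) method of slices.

FS = 2.17

Ordinary method of slices: FS = Σ[c'·Δl_i + (W_i cosα_i)·tanφ'] / Σ W_i sinα_i, with Δl_i = b_i / cosα_i.
Slice 1: Δl = 3.0/cos(-10.5°) = 3.051 m; N'_1 = 114·cos(-10.5°) = 112.1; c'Δl = 23.80; W sinα = -20.8
Slice 2: Δl = 2.3/cos1.9° = 2.301 m; N'_2 = 224·cos1.9° = 223.9; c'Δl = 17.95; W sinα = 7.4
Slice 3: Δl = 3.2/cos14.8° = 3.310 m; N'_3 = 321·cos14.8° = 310.4; c'Δl = 25.82; W sinα = 82.0
Slice 4: Δl = 1.2/cos25.7° = 1.332 m; N'_4 = 103·cos25.7° = 92.8; c'Δl = 10.39; W sinα = 44.7
Slice 5: Δl = 2.3/cos35.2° = 2.815 m; N'_5 = 157·cos35.2° = 128.3; c'Δl = 21.95; W sinα = 90.5
Slice 6: Δl = 2.4/cos50.1° = 3.742 m; N'_6 = 72·cos50.1° = 46.2; c'Δl = 29.18; W sinα = 55.2
Σc'Δl = 129.1 kN/m; ΣN' = 913.6 kN/m; ΣW sinα = 259.1 kN/m
Resisting = 129.1 + 913.6·tan25.3° = 129.1 + 431.9 = 561.0 kN/m
FS = 561.0 / 259.1 = 2.165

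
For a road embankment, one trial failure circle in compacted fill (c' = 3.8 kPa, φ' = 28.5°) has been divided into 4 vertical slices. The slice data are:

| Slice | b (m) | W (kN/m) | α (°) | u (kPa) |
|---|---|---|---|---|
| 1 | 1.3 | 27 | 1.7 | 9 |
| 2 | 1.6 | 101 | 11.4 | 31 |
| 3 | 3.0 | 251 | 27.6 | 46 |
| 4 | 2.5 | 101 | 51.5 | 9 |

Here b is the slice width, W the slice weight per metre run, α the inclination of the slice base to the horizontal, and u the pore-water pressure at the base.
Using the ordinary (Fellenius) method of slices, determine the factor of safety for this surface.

FS = 0.58

Ordinary method of slices: FS = Σ[c'·Δl_i + (W_i cosα_i − u_i·Δl_i)·tanφ'] / Σ W_i sinα_i, with Δl_i = b_i / cosα_i.
Slice 1: Δl = 1.3/cos1.7° = 1.301 m; N'_1 = 27·cos1.7° − 9·1.301 = 15.3; c'Δl = 4.94; W sinα = 0.8
Slice 2: Δl = 1.6/cos11.4° = 1.632 m; N'_2 = 101·cos11.4° − 31·1.632 = 48.4; c'Δl = 6.20; W sinα = 20.0
Slice 3: Δl = 3.0/cos27.6° = 3.385 m; N'_3 = 251·cos27.6° − 46·3.385 = 66.7; c'Δl = 12.86; W sinα = 116.3
Slice 4: Δl = 2.5/cos51.5° = 4.016 m; N'_4 = 101·cos51.5° − 9·4.016 = 26.7; c'Δl = 15.26; W sinα = 79.0
Σc'Δl = 39.3 kN/m; ΣN' = 157.1 kN/m; ΣW sinα = 216.1 kN/m
Resisting = 39.3 + 157.1·tan28.5° = 39.3 + 85.3 = 124.6 kN/m
FS = 124.6 / 216.1 = 0.577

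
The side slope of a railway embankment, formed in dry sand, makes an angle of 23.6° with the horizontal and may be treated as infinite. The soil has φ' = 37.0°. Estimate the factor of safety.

FS = 1.72

For a dry cohesionless infinite slope the factor of safety is FS = tanφ' / tanβ.
FS = tan37.0° / tan23.6° = 0.7536 / 0.4369 = 1.725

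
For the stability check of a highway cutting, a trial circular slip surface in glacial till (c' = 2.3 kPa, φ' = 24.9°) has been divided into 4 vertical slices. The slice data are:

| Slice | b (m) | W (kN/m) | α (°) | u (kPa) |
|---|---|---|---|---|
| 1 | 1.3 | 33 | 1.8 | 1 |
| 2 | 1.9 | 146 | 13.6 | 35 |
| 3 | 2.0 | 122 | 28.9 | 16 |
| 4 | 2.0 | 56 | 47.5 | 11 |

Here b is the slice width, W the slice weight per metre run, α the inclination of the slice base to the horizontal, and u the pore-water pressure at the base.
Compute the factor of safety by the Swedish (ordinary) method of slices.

FS = 0.76

Ordinary method of slices: FS = Σ[c'·Δl_i + (W_i cosα_i − u_i·Δl_i)·tanφ'] / Σ W_i sinα_i, with Δl_i = b_i / cosα_i.
Slice 1: Δl = 1.3/cos1.8° = 1.301 m; N'_1 = 33·cos1.8° − 1·1.301 = 31.7; c'Δl = 2.99; W sinα = 1.0
Slice 2: Δl = 1.9/cos13.6° = 1.955 m; N'_2 = 146·cos13.6° − 35·1.955 = 73.5; c'Δl = 4.50; W sinα = 34.3
Slice 3: Δl = 2.0/cos28.9° = 2.285 m; N'_3 = 122·cos28.9° − 16·2.285 = 70.3; c'Δl = 5.25; W sinα = 59.0
Slice 4: Δl = 2.0/cos47.5° = 2.960 m; N'_4 = 56·cos47.5° − 11·2.960 = 5.3; c'Δl = 6.81; W sinα = 41.3
Σc'Δl = 19.6 kN/m; ΣN' = 180.7 kN/m; ΣW sinα = 135.6 kN/m
Resisting = 19.6 + 180.7·tan24.9° = 19.6 + 83.9 = 103.4 kN/m
FS = 103.4 / 135.6 = 0.763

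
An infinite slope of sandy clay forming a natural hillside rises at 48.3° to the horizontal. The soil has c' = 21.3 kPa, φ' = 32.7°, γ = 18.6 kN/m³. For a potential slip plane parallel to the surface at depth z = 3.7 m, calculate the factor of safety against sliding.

For an infinite slope with a slip plane parallel to the surface (no pore pressure): FS = [c' + γz cos²β tanφ'] / [γz sinβ cosβ].
γz = 18.6·3.7 = 68.82 kN/m²
Numerator = 21.3 + 68.82·cos²48.3°·tan32.7° = 21.3 + 68.82·0.4425·0.6420 = 40.852 kPa
Denominator = 68.82·sin48.3°·cos48.3° = 68.82·0.7466·0.6652 = 34.182 kPa
FS = 40.852 / 34.182 = 1.195

FS = 1.20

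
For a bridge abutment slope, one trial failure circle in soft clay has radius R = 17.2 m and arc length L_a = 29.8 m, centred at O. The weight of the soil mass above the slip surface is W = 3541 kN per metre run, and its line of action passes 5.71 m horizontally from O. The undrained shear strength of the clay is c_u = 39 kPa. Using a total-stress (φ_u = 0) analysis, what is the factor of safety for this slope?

FS = 0.99

Taking moments about the centre O, the resisting moment is provided by the undrained shear strength acting along the arc:
M_R = c_u·L_a·R = 39·29.80·17.2 = 19989.8 kN·m/m
M_D = W·d = 3541·5.71 = 20219.1 kN·m/m
FS = M_R / M_D = 19989.8 / 20219.1 = 0.989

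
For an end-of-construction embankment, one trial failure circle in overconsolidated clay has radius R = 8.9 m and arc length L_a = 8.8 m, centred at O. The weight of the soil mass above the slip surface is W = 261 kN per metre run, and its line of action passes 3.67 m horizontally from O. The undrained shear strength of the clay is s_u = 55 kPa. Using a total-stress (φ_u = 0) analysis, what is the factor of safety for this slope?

Taking moments about the centre O, the resisting moment is provided by the undrained shear strength acting along the arc:
M_R = s_u·L_a·R = 55·8.80·8.9 = 4307.6 kN·m/m
M_D = W·d = 261·3.67 = 957.9 kN·m/m
FS = M_R / M_D = 4307.6 / 957.9 = 4.497

FS = 4.50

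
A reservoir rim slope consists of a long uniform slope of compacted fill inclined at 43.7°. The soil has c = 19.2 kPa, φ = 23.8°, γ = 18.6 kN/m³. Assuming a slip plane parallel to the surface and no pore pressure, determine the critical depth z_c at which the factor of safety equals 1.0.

z_c = 3.84 m

Setting FS = 1.00 in FS = [c + γz cos²β tanφ] / [γz sinβ cosβ] and solving for z:
z = c / [γ cosβ (FS·sinβ − cosβ·tanφ)]
  = 19.2 / [18.6·cos43.7°·(1.00·sin43.7° − cos43.7°·tan23.8°)]
  = 19.2 / [18.6·0.7230·(1.00·0.6909 − 0.7230·0.4411)]
  = 19.2 / 5.0026 = 3.838 m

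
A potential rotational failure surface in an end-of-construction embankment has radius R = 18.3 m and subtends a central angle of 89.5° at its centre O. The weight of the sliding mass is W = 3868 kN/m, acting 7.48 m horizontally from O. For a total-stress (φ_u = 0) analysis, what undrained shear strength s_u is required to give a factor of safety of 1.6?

s_u = 88.5 kPa

FS = s_u·L_a·R / (W·d), so s_u = FS·W·d / (L_a·R).
Arc length L_a = R·θ = 18.3·(89.5°·π/180) = 18.3·1.5621 = 28.59 m
s_u = 1.6·3868·7.48 / (28.59·18.3) = 46292.2 / 523.12 = 88.49 kPa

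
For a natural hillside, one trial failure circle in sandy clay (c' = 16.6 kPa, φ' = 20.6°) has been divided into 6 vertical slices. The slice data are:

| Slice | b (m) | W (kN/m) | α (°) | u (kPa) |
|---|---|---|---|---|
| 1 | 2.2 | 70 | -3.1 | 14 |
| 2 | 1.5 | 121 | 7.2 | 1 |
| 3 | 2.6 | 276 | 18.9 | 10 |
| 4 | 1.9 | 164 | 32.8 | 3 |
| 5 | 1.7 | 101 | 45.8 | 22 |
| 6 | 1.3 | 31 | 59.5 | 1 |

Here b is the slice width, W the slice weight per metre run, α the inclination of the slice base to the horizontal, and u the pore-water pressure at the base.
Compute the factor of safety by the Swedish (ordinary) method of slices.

Ordinary method of slices: FS = Σ[c'·Δl_i + (W_i cosα_i − u_i·Δl_i)·tanφ'] / Σ W_i sinα_i, with Δl_i = b_i / cosα_i.
Slice 1: Δl = 2.2/cos(-3.1°) = 2.203 m; N'_1 = 70·cos(-3.1°) − 14·2.203 = 39.1; c'Δl = 36.57; W sinα = -3.8
Slice 2: Δl = 1.5/cos7.2° = 1.512 m; N'_2 = 121·cos7.2° − 1·1.512 = 118.5; c'Δl = 25.10; W sinα = 15.2
Slice 3: Δl = 2.6/cos18.9° = 2.748 m; N'_3 = 276·cos18.9° − 10·2.748 = 233.6; c'Δl = 45.62; W sinα = 89.4
Slice 4: Δl = 1.9/cos32.8° = 2.260 m; N'_4 = 164·cos32.8° − 3·2.260 = 131.1; c'Δl = 37.52; W sinα = 88.8
Slice 5: Δl = 1.7/cos45.8° = 2.438 m; N'_5 = 101·cos45.8° − 22·2.438 = 16.8; c'Δl = 40.48; W sinα = 72.4
Slice 6: Δl = 1.3/cos59.5° = 2.561 m; N'_6 = 31·cos59.5° − 1·2.561 = 13.2; c'Δl = 42.52; W sinα = 26.7
Σc'Δl = 227.8 kN/m; ΣN' = 552.2 kN/m; ΣW sinα = 288.7 kN/m
Resisting = 227.8 + 552.2·tan20.6° = 227.8 + 207.6 = 435.4 kN/m
FS = 435.4 / 288.7 = 1.508

FS = 1.51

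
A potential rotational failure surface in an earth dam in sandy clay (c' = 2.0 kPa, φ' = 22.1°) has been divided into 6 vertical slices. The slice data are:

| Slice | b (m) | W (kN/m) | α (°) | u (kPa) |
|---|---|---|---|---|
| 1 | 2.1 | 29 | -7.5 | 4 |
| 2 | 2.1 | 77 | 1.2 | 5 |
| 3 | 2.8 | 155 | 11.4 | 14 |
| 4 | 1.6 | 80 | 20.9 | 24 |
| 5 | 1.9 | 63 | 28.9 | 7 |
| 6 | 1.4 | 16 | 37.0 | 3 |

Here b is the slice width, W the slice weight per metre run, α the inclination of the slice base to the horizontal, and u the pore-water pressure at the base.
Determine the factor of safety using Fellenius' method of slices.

Ordinary method of slices: FS = Σ[c'·Δl_i + (W_i cosα_i − u_i·Δl_i)·tanφ'] / Σ W_i sinα_i, with Δl_i = b_i / cosα_i.
Slice 1: Δl = 2.1/cos(-7.5°) = 2.118 m; N'_1 = 29·cos(-7.5°) − 4·2.118 = 20.3; c'Δl = 4.24; W sinα = -3.8
Slice 2: Δl = 2.1/cos1.2° = 2.100 m; N'_2 = 77·cos1.2° − 5·2.100 = 66.5; c'Δl = 4.20; W sinα = 1.6
Slice 3: Δl = 2.8/cos11.4° = 2.856 m; N'_3 = 155·cos11.4° − 14·2.856 = 112.0; c'Δl = 5.71; W sinα = 30.6
Slice 4: Δl = 1.6/cos20.9° = 1.713 m; N'_4 = 80·cos20.9° − 24·1.713 = 33.6; c'Δl = 3.43; W sinα = 28.5
Slice 5: Δl = 1.9/cos28.9° = 2.170 m; N'_5 = 63·cos28.9° − 7·2.170 = 40.0; c'Δl = 4.34; W sinα = 30.4
Slice 6: Δl = 1.4/cos37.0° = 1.753 m; N'_6 = 16·cos37.0° − 3·1.753 = 7.5; c'Δl = 3.51; W sinα = 9.6
Σc'Δl = 25.4 kN/m; ΣN' = 279.8 kN/m; ΣW sinα = 97.1 kN/m
Resisting = 25.4 + 279.8·tan22.1° = 25.4 + 113.6 = 139.0 kN/m
FS = 139.0 / 97.1 = 1.432

FS = 1.43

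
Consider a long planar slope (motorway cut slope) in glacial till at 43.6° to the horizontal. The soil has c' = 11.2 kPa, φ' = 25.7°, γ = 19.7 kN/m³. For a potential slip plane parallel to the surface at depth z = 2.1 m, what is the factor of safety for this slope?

FS = 1.05

For an infinite slope with a slip plane parallel to the surface (no pore pressure): FS = [c' + γz cos²β tanφ'] / [γz sinβ cosβ].
γz = 19.7·2.1 = 41.37 kN/m²
Numerator = 11.2 + 41.37·cos²43.6°·tan25.7° = 11.2 + 41.37·0.5244·0.4813 = 21.641 kPa
Denominator = 41.37·sin43.6°·cos43.6° = 41.37·0.6896·0.7242 = 20.660 kPa
FS = 21.641 / 20.660 = 1.047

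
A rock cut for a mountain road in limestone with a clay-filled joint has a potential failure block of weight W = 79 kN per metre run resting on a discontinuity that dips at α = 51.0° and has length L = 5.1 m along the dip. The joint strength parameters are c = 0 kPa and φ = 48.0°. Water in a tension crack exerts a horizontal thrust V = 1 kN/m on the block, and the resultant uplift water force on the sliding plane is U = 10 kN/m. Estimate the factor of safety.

Resolving the block weight along and normal to the plane and applying the Mohr–Coulomb strength on the joint:
N' = W cosα − U − V sinα = 79·cos51.0° − 10 − 1·sin51.0° = 38.9 kN/m
Driving force T = W sinα + V cosα = 79·sin51.0° + 1·cos51.0° = 62.0 kN/m
Resisting force R = c·L + N'·tanφ = 0·5.1 + 38.9·tan48.0° = 0.0 + 43.2 = 43.2 kN/m
FS = R / T = 43.2 / 62.0 = 0.697

FS = 0.70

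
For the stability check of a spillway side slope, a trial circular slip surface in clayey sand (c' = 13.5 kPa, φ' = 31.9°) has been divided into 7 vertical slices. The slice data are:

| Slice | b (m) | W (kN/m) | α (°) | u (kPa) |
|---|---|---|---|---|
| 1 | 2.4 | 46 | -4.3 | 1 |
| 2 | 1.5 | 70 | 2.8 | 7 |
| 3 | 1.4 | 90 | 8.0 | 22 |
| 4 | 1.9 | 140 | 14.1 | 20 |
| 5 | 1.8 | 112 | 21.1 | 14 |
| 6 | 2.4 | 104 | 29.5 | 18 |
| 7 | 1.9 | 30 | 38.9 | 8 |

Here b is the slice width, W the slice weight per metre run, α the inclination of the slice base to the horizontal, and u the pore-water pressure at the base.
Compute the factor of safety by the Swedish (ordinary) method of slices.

Ordinary method of slices: FS = Σ[c'·Δl_i + (W_i cosα_i − u_i·Δl_i)·tanφ'] / Σ W_i sinα_i, with Δl_i = b_i / cosα_i.
Slice 1: Δl = 2.4/cos(-4.3°) = 2.407 m; N'_1 = 46·cos(-4.3°) − 1·2.407 = 43.5; c'Δl = 32.49; W sinα = -3.4
Slice 2: Δl = 1.5/cos2.8° = 1.502 m; N'_2 = 70·cos2.8° − 7·1.502 = 59.4; c'Δl = 20.27; W sinα = 3.4
Slice 3: Δl = 1.4/cos8.0° = 1.414 m; N'_3 = 90·cos8.0° − 22·1.414 = 58.0; c'Δl = 19.09; W sinα = 12.5
Slice 4: Δl = 1.9/cos14.1° = 1.959 m; N'_4 = 140·cos14.1° − 20·1.959 = 96.6; c'Δl = 26.45; W sinα = 34.1
Slice 5: Δl = 1.8/cos21.1° = 1.929 m; N'_5 = 112·cos21.1° − 14·1.929 = 77.5; c'Δl = 26.05; W sinα = 40.3
Slice 6: Δl = 2.4/cos29.5° = 2.757 m; N'_6 = 104·cos29.5° − 18·2.757 = 40.9; c'Δl = 37.23; W sinα = 51.2
Slice 7: Δl = 1.9/cos38.9° = 2.441 m; N'_7 = 30·cos38.9° − 8·2.441 = 3.8; c'Δl = 32.96; W sinα = 18.8
Σc'Δl = 194.5 kN/m; ΣN' = 379.7 kN/m; ΣW sinα = 157.0 kN/m
Resisting = 194.5 + 379.7·tan31.9° = 194.5 + 236.3 = 430.9 kN/m
FS = 430.9 / 157.0 = 2.745

FS = 2.74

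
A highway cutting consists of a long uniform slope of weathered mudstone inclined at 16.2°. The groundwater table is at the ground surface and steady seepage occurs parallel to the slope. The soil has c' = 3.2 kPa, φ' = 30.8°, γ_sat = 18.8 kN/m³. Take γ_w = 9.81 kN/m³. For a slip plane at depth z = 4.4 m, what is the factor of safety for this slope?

With seepage parallel to the slope and the water table at the surface, the effective normal stress on the slip plane uses the buoyant unit weight γ' = γ_sat − γ_w while the driving shear stress uses γ_sat:
FS = [c' + γ' z cos²β tanφ'] / [γ_sat z sinβ cosβ]
γ' = 18.8 − 9.81 = 8.99 kN/m³
Numerator = 3.2 + 8.99·4.4·cos²16.2°·tan30.8° = 3.2 + 8.99·4.4·0.9222·0.5961 = 24.945 kPa
Denominator = 18.8·4.4·sin16.2°·cos16.2° = 18.8·4.4·0.2790·0.9603 = 22.162 kPa
FS = 24.945 / 22.162 = 1.126

FS = 1.13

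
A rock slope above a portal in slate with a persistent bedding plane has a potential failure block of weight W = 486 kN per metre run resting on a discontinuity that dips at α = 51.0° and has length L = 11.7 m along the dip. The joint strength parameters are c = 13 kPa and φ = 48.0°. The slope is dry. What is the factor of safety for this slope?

Resolving the block weight along and normal to the plane and applying the Mohr–Coulomb strength on the joint:
N' = W cosα = 486·cos51.0° = 305.8 kN/m
Driving force T = W sinα = 486·sin51.0° = 377.7 kN/m
Resisting force R = c·L + N'·tanφ = 13·11.7 + 305.8·tan48.0° = 152.1 + 339.7 = 491.8 kN/m
FS = R / T = 491.8 / 377.7 = 1.302

FS = 1.30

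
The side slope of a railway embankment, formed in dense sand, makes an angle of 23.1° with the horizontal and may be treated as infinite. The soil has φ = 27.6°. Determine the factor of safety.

FS = 1.23

For a dry cohesionless infinite slope the factor of safety is FS = tanφ / tanβ.
FS = tan27.6° / tan23.1° = 0.5228 / 0.4265 = 1.226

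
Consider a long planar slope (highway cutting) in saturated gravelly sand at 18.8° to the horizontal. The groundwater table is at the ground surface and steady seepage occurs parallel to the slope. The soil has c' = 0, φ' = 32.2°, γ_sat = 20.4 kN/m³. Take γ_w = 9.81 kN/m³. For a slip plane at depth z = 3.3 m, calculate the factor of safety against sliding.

FS = 0.96

With seepage parallel to the slope and the water table at the surface, the effective normal stress on the slip plane uses the buoyant unit weight γ' = γ_sat − γ_w while the driving shear stress uses γ_sat:
FS = [c' + γ' z cos²β tanφ'] / [γ_sat z sinβ cosβ]
(For c' = 0 this reduces to FS = (γ'/γ_sat)·tanφ'/tanβ.)
γ' = 20.4 − 9.81 = 10.59 kN/m³
Numerator = 0.0 + 10.59·3.3·cos²18.8°·tan32.2° = 0.0 + 10.59·3.3·0.8961·0.6297 = 19.722 kPa
Denominator = 20.4·3.3·sin18.8°·cos18.8° = 20.4·3.3·0.3223·0.9466 = 20.537 kPa
FS = 19.722 / 20.537 = 0.960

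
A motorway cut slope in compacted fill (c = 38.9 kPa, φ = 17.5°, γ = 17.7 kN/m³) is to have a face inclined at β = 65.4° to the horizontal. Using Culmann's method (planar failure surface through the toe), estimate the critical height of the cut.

H_c = 23.13 m

Culmann's analysis gives the critical failure plane at α_cr = (β + φ)/2 = (65.4 + 17.5)/2 = 41.5°, and the critical height
H_c = (4c/γ) · sinβ cosφ / [1 − cos(β − φ)]
    = (4·38.9/17.7) · sin65.4°·cos17.5° / [1 − cos(47.9°)]
    = 8.791 · 0.9092·0.9537 / [1 − 0.6704]
    = 8.791 · 0.8672 / 0.3296
    = 23.13 m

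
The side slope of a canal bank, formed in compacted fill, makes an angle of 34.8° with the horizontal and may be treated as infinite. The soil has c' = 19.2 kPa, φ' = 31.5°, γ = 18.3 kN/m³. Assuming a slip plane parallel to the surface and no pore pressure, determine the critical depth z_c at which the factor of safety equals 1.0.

z_c = 18.93 m

Setting FS = 1.00 in FS = [c' + γz cos²β tanφ'] / [γz sinβ cosβ] and solving for z:
z = c' / [γ cosβ (FS·sinβ − cosβ·tanφ')]
  = 19.2 / [18.3·cos34.8°·(1.00·sin34.8° − cos34.8°·tan31.5°)]
  = 19.2 / [18.3·0.8211·(1.00·0.5707 − 0.8211·0.6128)]
  = 19.2 / 1.0145 = 18.925 m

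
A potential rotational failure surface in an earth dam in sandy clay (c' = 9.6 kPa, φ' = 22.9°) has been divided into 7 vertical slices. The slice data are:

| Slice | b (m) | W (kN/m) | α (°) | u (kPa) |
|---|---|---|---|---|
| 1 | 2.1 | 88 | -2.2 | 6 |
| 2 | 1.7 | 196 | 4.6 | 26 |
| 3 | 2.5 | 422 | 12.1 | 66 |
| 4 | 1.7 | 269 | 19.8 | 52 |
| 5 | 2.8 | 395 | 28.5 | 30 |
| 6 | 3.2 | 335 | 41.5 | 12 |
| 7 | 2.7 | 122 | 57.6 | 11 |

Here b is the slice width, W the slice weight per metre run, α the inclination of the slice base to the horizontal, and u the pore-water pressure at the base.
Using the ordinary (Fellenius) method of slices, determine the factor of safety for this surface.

FS = 0.93

Ordinary method of slices: FS = Σ[c'·Δl_i + (W_i cosα_i − u_i·Δl_i)·tanφ'] / Σ W_i sinα_i, with Δl_i = b_i / cosα_i.
Slice 1: Δl = 2.1/cos(-2.2°) = 2.102 m; N'_1 = 88·cos(-2.2°) − 6·2.102 = 75.3; c'Δl = 20.17; W sinα = -3.4
Slice 2: Δl = 1.7/cos4.6° = 1.705 m; N'_2 = 196·cos4.6° − 26·1.705 = 151.0; c'Δl = 16.37; W sinα = 15.7
Slice 3: Δl = 2.5/cos12.1° = 2.557 m; N'_3 = 422·cos12.1° − 66·2.557 = 243.9; c'Δl = 24.55; W sinα = 88.5
Slice 4: Δl = 1.7/cos19.8° = 1.807 m; N'_4 = 269·cos19.8° − 52·1.807 = 159.1; c'Δl = 17.35; W sinα = 91.1
Slice 5: Δl = 2.8/cos28.5° = 3.186 m; N'_5 = 395·cos28.5° − 30·3.186 = 251.5; c'Δl = 30.59; W sinα = 188.5
Slice 6: Δl = 3.2/cos41.5° = 4.273 m; N'_6 = 335·cos41.5° − 12·4.273 = 199.6; c'Δl = 41.02; W sinα = 222.0
Slice 7: Δl = 2.7/cos57.6° = 5.039 m; N'_7 = 122·cos57.6° − 11·5.039 = 9.9; c'Δl = 48.37; W sinα = 103.0
Σc'Δl = 198.4 kN/m; ΣN' = 1090.5 kN/m; ΣW sinα = 705.4 kN/m
Resisting = 198.4 + 1090.5·tan22.9° = 198.4 + 460.6 = 659.1 kN/m
FS = 659.1 / 705.4 = 0.934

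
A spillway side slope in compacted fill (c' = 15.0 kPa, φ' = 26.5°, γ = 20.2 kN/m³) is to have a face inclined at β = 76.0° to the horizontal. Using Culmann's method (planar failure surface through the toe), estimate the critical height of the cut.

Culmann's analysis gives the critical failure plane at α_cr = (β + φ')/2 = (76.0 + 26.5)/2 = 51.2°, and the critical height
H_c = (4c'/γ) · sinβ cosφ' / [1 − cos(β − φ')]
    = (4·15.0/20.2) · sin76.0°·cos26.5° / [1 − cos(49.5°)]
    = 2.970 · 0.9703·0.8949 / [1 − 0.6494]
    = 2.970 · 0.8684 / 0.3506
    = 7.36 m

H_c = 7.36 m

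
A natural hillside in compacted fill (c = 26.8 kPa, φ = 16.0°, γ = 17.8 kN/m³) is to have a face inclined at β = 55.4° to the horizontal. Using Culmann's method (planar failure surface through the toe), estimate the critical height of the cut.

H_c = 20.97 m

Culmann's analysis gives the critical failure plane at α_cr = (β + φ)/2 = (55.4 + 16.0)/2 = 35.7°, and the critical height
H_c = (4c/γ) · sinβ cosφ / [1 − cos(β − φ)]
    = (4·26.8/17.8) · sin55.4°·cos16.0° / [1 − cos(39.4°)]
    = 6.022 · 0.8231·0.9613 / [1 − 0.7727]
    = 6.022 · 0.7912 / 0.2273
    = 20.97 m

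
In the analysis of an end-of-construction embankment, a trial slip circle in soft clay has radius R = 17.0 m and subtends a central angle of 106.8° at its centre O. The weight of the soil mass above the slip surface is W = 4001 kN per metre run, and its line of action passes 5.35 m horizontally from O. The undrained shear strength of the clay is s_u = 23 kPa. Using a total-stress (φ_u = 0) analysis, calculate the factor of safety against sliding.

Taking moments about the centre O, the resisting moment is provided by the undrained shear strength acting along the arc:
Arc length L_a = R·θ = 17.0·(106.8°·π/180) = 17.0·1.8640 = 31.69 m
M_R = s_u·L_a·R = 23·31.69·17.0 = 12390.1 kN·m/m
M_D = W·d = 4001·5.35 = 21405.3 kN·m/m
FS = M_R / M_D = 12390.1 / 21405.3 = 0.579

FS = 0.58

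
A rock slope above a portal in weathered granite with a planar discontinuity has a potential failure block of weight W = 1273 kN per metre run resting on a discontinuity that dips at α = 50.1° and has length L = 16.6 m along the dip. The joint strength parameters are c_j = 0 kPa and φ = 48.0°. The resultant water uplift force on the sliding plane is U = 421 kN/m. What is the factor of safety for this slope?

Resolving the block weight along and normal to the plane and applying the Mohr–Coulomb strength on the joint:
N' = W cosα − U = 1273·cos50.1° − 421 = 395.6 kN/m
Driving force T = W sinα = 1273·sin50.1° = 976.6 kN/m
Resisting force R = c_j·L + N'·tanφ = 0·16.6 + 395.6·tan48.0° = 0.0 + 439.3 = 439.3 kN/m
FS = R / T = 439.3 / 976.6 = 0.450

FS = 0.45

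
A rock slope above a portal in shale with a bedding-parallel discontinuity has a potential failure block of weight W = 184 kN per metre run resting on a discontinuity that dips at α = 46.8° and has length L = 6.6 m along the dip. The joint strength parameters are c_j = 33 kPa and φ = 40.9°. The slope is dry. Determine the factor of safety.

FS = 2.44

Resolving the block weight along and normal to the plane and applying the Mohr–Coulomb strength on the joint:
N' = W cosα = 184·cos46.8° = 126.0 kN/m
Driving force T = W sinα = 184·sin46.8° = 134.1 kN/m
Resisting force R = c_j·L + N'·tanφ = 33·6.6 + 126.0·tan40.9° = 217.8 + 109.1 = 326.9 kN/m
FS = R / T = 326.9 / 134.1 = 2.437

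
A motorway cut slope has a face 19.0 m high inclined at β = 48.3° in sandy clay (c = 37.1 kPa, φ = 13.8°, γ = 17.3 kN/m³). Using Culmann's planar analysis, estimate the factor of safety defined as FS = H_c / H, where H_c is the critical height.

H_c = (4c/γ) · sinβ cosφ / [1 − cos(β − φ)]
    = (4·37.1/17.3) · sin48.3°·cos13.8° / [1 − cos34.5°]
    = 8.578 · 0.7251 / 0.1759 = 35.37 m
FS = H_c / H = 35.37 / 19.0 = 1.861

FS = 1.86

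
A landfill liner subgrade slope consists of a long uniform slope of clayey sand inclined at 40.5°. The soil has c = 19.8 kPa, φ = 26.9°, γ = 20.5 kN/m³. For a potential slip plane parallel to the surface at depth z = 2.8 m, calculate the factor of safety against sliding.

For an infinite slope with a slip plane parallel to the surface (no pore pressure): FS = [c + γz cos²β tanφ] / [γz sinβ cosβ].
γz = 20.5·2.8 = 57.40 kN/m²
Numerator = 19.8 + 57.40·cos²40.5°·tan26.9° = 19.8 + 57.40·0.5782·0.5073 = 36.638 kPa
Denominator = 57.40·sin40.5°·cos40.5° = 57.40·0.6494·0.7604 = 28.347 kPa
FS = 36.638 / 28.347 = 1.293

FS = 1.29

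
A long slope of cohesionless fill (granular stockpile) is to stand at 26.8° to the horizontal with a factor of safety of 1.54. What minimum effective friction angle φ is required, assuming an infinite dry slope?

FS = tanφ/tanβ ⇒ tanφ = FS · tanβ = 1.54 · tan26.8° = 0.7779
φ = arctan(0.7779) = 37.88°

φ = 37.9°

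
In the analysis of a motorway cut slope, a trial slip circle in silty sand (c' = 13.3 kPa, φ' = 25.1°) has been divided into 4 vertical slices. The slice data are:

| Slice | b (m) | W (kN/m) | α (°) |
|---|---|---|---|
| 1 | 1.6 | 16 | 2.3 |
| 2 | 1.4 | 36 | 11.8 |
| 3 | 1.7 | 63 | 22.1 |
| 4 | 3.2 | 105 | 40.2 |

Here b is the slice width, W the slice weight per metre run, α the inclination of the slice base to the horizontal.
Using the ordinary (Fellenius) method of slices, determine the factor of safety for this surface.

FS = 2.10

Ordinary method of slices: FS = Σ[c'·Δl_i + (W_i cosα_i)·tanφ'] / Σ W_i sinα_i, with Δl_i = b_i / cosα_i.
Slice 1: Δl = 1.6/cos2.3° = 1.601 m; N'_1 = 16·cos2.3° = 16.0; c'Δl = 21.30; W sinα = 0.6
Slice 2: Δl = 1.4/cos11.8° = 1.430 m; N'_2 = 36·cos11.8° = 35.2; c'Δl = 19.02; W sinα = 7.4
Slice 3: Δl = 1.7/cos22.1° = 1.835 m; N'_3 = 63·cos22.1° = 58.4; c'Δl = 24.40; W sinα = 23.7
Slice 4: Δl = 3.2/cos40.2° = 4.190 m; N'_4 = 105·cos40.2° = 80.2; c'Δl = 55.72; W sinα = 67.8
Σc'Δl = 120.4 kN/m; ΣN' = 189.8 kN/m; ΣW sinα = 99.5 kN/m
Resisting = 120.4 + 189.8·tan25.1° = 120.4 + 88.9 = 209.4 kN/m
FS = 209.4 / 99.5 = 2.104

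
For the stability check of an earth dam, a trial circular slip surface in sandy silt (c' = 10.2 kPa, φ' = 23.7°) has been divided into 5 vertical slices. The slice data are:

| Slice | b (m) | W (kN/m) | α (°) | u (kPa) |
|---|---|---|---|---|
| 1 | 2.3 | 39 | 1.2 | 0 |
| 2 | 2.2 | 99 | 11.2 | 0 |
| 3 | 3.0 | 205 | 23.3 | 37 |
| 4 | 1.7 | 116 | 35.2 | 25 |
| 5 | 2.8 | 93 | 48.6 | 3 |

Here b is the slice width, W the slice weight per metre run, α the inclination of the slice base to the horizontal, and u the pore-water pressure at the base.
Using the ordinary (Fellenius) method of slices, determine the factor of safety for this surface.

FS = 1.15

Ordinary method of slices: FS = Σ[c'·Δl_i + (W_i cosα_i − u_i·Δl_i)·tanφ'] / Σ W_i sinα_i, with Δl_i = b_i / cosα_i.
Slice 1: Δl = 2.3/cos1.2° = 2.301 m; N'_1 = 39·cos1.2° − 0·2.301 = 39.0; c'Δl = 23.47; W sinα = 0.8
Slice 2: Δl = 2.2/cos11.2° = 2.243 m; N'_2 = 99·cos11.2° − 0·2.243 = 97.1; c'Δl = 22.88; W sinα = 19.2
Slice 3: Δl = 3.0/cos23.3° = 3.266 m; N'_3 = 205·cos23.3° − 37·3.266 = 67.4; c'Δl = 33.32; W sinα = 81.1
Slice 4: Δl = 1.7/cos35.2° = 2.080 m; N'_4 = 116·cos35.2° − 25·2.080 = 42.8; c'Δl = 21.22; W sinα = 66.9
Slice 5: Δl = 2.8/cos48.6° = 4.234 m; N'_5 = 93·cos48.6° − 3·4.234 = 48.8; c'Δl = 43.19; W sinα = 69.8
Σc'Δl = 144.1 kN/m; ΣN' = 295.1 kN/m; ΣW sinα = 237.8 kN/m
Resisting = 144.1 + 295.1·tan23.7° = 144.1 + 129.5 = 273.6 kN/m
FS = 273.6 / 237.8 = 1.151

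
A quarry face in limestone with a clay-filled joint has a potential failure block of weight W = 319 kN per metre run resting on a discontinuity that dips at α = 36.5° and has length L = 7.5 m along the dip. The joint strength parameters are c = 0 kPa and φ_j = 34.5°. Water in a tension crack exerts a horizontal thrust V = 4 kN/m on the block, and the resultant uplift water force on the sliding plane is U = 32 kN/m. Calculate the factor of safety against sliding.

FS = 0.79

Resolving the block weight along and normal to the plane and applying the Mohr–Coulomb strength on the joint:
N' = W cosα − U − V sinα = 319·cos36.5° − 32 − 4·sin36.5° = 222.1 kN/m
Driving force T = W sinα + V cosα = 319·sin36.5° + 4·cos36.5° = 193.0 kN/m
Resisting force R = c·L + N'·tanφ_j = 0·7.5 + 222.1·tan34.5° = 0.0 + 152.6 = 152.6 kN/m
FS = R / T = 152.6 / 193.0 = 0.791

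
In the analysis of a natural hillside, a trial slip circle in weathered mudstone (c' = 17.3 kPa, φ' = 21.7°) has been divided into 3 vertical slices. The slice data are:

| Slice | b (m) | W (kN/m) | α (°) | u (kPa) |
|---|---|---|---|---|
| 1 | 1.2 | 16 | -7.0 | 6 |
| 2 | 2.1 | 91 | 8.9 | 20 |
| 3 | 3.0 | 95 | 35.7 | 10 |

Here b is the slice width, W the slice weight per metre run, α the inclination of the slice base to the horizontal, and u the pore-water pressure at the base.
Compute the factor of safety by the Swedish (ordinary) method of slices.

Ordinary method of slices: FS = Σ[c'·Δl_i + (W_i cosα_i − u_i·Δl_i)·tanφ'] / Σ W_i sinα_i, with Δl_i = b_i / cosα_i.
Slice 1: Δl = 1.2/cos(-7.0°) = 1.209 m; N'_1 = 16·cos(-7.0°) − 6·1.209 = 8.6; c'Δl = 20.92; W sinα = -1.9
Slice 2: Δl = 2.1/cos8.9° = 2.126 m; N'_2 = 91·cos8.9° − 20·2.126 = 47.4; c'Δl = 36.77; W sinα = 14.1
Slice 3: Δl = 3.0/cos35.7° = 3.694 m; N'_3 = 95·cos35.7° − 10·3.694 = 40.2; c'Δl = 63.91; W sinα = 55.4
Σc'Δl = 121.6 kN/m; ΣN' = 96.2 kN/m; ΣW sinα = 67.6 kN/m
Resisting = 121.6 + 96.2·tan21.7° = 121.6 + 38.3 = 159.9 kN/m
FS = 159.9 / 67.6 = 2.366

FS = 2.37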